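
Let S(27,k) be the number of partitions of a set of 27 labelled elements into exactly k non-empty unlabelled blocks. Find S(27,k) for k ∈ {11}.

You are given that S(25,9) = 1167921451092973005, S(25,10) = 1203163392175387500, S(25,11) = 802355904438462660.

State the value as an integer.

123519417123830092365

i=26: T(26,10)=1167921451092973005+10·1203163392175387500=13199555372846848005 | T(26,11)=1203163392175387500+11·802355904438462660=10029078340998476760
i=27: T(27,11)=13199555372846848005+11·10029078340998476760=123519417123830092365
Read S(27,11) = 123519417123830092365.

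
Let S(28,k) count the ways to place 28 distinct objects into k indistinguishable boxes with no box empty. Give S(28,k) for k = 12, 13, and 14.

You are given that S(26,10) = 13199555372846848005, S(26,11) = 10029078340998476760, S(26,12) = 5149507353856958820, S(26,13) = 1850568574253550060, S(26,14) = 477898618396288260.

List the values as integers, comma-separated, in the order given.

r27: T_27,11=11×10029078340998476760+13199555372846848005=123519417123830092365; T_27,12=12×5149507353856958820+10029078340998476760=71823166587281982600; T_27,13=13×1850568574253550060+5149507353856958820=29206898819153109600; T_27,14=14×477898618396288260+1850568574253550060=8541149231801585700
r28: T_28,12=12×71823166587281982600+123519417123830092365=985397416171213883565; T_28,13=13×29206898819153109600+71823166587281982600=451512851236272407400; T_28,14=14×8541149231801585700+29206898819153109600=148782988064375309400
Read S(28,12) = 985397416171213883565, S(28,13) = 451512851236272407400, S(28,14) = 148782988064375309400.

985397416171213883565, 451512851236272407400, 148782988064375309400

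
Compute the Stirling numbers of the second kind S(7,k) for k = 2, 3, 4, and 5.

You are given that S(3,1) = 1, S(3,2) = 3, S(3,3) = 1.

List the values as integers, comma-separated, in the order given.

63, 301, 350, 140

r4: T_4,1=1×1+0=1; T_4,2=2×3+1=7; T_4,3=3×1+3=6; T_4,4=4×0+1=1
r5: T_5,1=1×1+0=1; T_5,2=2×7+1=15; T_5,3=3×6+7=25; T_5,4=4×1+6=10; T_5,5=5×0+1=1
r6: T_6,1=1×1+0=1; T_6,2=2×15+1=31; T_6,3=3×25+15=90; T_6,4=4×10+25=65; T_6,5=5×1+10=15
r7: T_7,2=2×31+1=63; T_7,3=3×90+31=301; T_7,4=4×65+90=350; T_7,5=5×15+65=140
Read S(7,2) = 63, S(7,3) = 301, S(7,4) = 350, S(7,5) = 140.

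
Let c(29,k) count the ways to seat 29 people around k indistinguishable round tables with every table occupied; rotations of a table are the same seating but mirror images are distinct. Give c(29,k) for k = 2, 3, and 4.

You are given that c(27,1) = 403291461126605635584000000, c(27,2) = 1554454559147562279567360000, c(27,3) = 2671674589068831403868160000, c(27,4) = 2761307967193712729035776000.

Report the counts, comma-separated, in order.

1197348677077520393310044160000, 2105684281550279072336117760000, 2236045380156380112643362816000

@28  (28,1):403291461126605635584000000·27+0→10888869450418352160768000000, (28,2):1554454559147562279567360000·27+403291461126605635584000000→42373564558110787183902720000, (28,3):2671674589068831403868160000·27+1554454559147562279567360000→73689668464006010184007680000, (28,4):2761307967193712729035776000·27+2671674589068831403868160000→77226989703299075087834112000
@29  (29,2):42373564558110787183902720000·28+10888869450418352160768000000→1197348677077520393310044160000, (29,3):73689668464006010184007680000·28+42373564558110787183902720000→2105684281550279072336117760000, (29,4):77226989703299075087834112000·28+73689668464006010184007680000→2236045380156380112643362816000
Read c(29,2) = 1197348677077520393310044160000, c(29,3) = 2105684281550279072336117760000, c(29,4) = 2236045380156380112643362816000.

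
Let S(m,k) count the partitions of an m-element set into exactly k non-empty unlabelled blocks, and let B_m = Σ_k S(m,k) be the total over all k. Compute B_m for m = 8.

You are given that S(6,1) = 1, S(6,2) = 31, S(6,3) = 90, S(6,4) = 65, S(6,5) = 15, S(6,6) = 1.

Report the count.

4140

r7: T_7,1=1×1+0=1; T_7,2=2×31+1=63; T_7,3=3×90+31=301; T_7,4=4×65+90=350; T_7,5=5×15+65=140; T_7,6=6×1+15=21; T_7,7=7×0+1=1
r8: T_8,1=1×1+0=1; T_8,2=2×63+1=127; T_8,3=3×301+63=966; T_8,4=4×350+301=1701; T_8,5=5×140+350=1050; T_8,6=6×21+140=266; T_8,7=7×1+21=28; T_8,8=8×0+1=1
B_8 = ΣS(8,k) = 1+127+966+1701+1050+266+28+1 = 4140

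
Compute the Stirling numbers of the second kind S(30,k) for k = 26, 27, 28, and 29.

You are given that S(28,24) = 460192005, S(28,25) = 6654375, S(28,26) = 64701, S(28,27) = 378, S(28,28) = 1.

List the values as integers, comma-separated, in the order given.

843303006, 10359090, 86275, 435

@29  (29,25):6654375·25+460192005→626551380, (29,26):64701·26+6654375→8336601, (29,27):378·27+64701→74907, (29,28):1·28+378→406, (29,29):0·29+1→1
@30  (30,26):8336601·26+626551380→843303006, (30,27):74907·27+8336601→10359090, (30,28):406·28+74907→86275, (30,29):1·29+406→435
Read S(30,26) = 843303006, S(30,27) = 10359090, S(30,28) = 86275, S(30,29) = 435.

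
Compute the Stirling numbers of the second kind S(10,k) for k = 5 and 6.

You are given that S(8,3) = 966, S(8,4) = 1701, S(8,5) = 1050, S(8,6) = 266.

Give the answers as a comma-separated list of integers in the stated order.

[9] T[9,4]:4*1701+966=7770 · T[9,5]:5*1050+1701=6951 · T[9,6]:6*266+1050=2646
[10] T[10,5]:5*6951+7770=42525 · T[10,6]:6*2646+6951=22827
Read S(10,5) = 42525, S(10,6) = 22827.

42525, 22827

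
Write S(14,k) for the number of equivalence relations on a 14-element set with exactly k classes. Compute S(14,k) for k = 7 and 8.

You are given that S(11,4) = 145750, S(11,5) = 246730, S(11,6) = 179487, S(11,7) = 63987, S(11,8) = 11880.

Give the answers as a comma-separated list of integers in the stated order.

[12] T[12,5]:5*246730+145750=1379400 · T[12,6]:6*179487+246730=1323652 · T[12,7]:7*63987+179487=627396 · T[12,8]:8*11880+63987=159027
[13] T[13,6]:6*1323652+1379400=9321312 · T[13,7]:7*627396+1323652=5715424 · T[13,8]:8*159027+627396=1899612
[14] T[14,7]:7*5715424+9321312=49329280 · T[14,8]:8*1899612+5715424=20912320
Read S(14,7) = 49329280, S(14,8) = 20912320.

49329280, 20912320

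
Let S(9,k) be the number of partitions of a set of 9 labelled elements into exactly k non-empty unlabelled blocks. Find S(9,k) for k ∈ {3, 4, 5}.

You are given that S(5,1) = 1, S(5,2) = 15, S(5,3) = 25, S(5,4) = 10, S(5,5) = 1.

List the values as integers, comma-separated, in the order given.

@6  (6,1):1·1+0→1, (6,2):15·2+1→31, (6,3):25·3+15→90, (6,4):10·4+25→65, (6,5):1·5+10→15
@7  (7,1):1·1+0→1, (7,2):31·2+1→63, (7,3):90·3+31→301, (7,4):65·4+90→350, (7,5):15·5+65→140
@8  (8,2):63·2+1→127, (8,3):301·3+63→966, (8,4):350·4+301→1701, (8,5):140·5+350→1050
@9  (9,3):966·3+127→3025, (9,4):1701·4+966→7770, (9,5):1050·5+1701→6951
Read S(9,3) = 3025, S(9,4) = 7770, S(9,5) = 6951.

3025, 7770, 6951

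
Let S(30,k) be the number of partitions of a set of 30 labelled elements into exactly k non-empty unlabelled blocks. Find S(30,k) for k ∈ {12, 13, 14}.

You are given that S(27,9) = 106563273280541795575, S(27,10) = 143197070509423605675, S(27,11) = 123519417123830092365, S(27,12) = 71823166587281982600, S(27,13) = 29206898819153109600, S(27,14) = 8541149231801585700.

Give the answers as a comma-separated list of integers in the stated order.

@28  (28,10):143197070509423605675·10+106563273280541795575→1538533978374777852325, (28,11):123519417123830092365·11+143197070509423605675→1501910658871554621690, (28,12):71823166587281982600·12+123519417123830092365→985397416171213883565, (28,13):29206898819153109600·13+71823166587281982600→451512851236272407400, (28,14):8541149231801585700·14+29206898819153109600→148782988064375309400
@29  (29,11):1501910658871554621690·11+1538533978374777852325→18059551225961878690915, (29,12):985397416171213883565·12+1501910658871554621690→13326679652926121224470, (29,13):451512851236272407400·13+985397416171213883565→6855064482242755179765, (29,14):148782988064375309400·14+451512851236272407400→2534474684137526739000
@30  (30,12):13326679652926121224470·12+18059551225961878690915→177979707061075333384555, (30,13):6855064482242755179765·13+13326679652926121224470→102442517922081938561415, (30,14):2534474684137526739000·14+6855064482242755179765→42337710060168129525765
Read S(30,12) = 177979707061075333384555, S(30,13) = 102442517922081938561415, S(30,14) = 42337710060168129525765.

177979707061075333384555, 102442517922081938561415, 42337710060168129525765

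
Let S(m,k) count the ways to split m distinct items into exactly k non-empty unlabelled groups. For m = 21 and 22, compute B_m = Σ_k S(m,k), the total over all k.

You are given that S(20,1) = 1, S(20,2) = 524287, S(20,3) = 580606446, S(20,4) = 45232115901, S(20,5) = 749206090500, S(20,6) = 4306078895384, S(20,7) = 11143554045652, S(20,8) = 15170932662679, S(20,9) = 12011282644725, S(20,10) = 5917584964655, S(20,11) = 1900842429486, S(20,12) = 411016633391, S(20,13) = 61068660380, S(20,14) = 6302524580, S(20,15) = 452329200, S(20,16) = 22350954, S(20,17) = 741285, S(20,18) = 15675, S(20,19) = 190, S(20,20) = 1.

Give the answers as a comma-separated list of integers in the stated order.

@21  (21,1):1·1+0→1, (21,2):524287·2+1→1048575, (21,3):580606446·3+524287→1742343625, (21,4):45232115901·4+580606446→181509070050, (21,5):749206090500·5+45232115901→3791262568401, (21,6):4306078895384·6+749206090500→26585679462804, (21,7):11143554045652·7+4306078895384→82310957214948, (21,8):15170932662679·8+11143554045652→132511015347084, (21,9):12011282644725·9+15170932662679→123272476465204, (21,10):5917584964655·10+12011282644725→71187132291275, (21,11):1900842429486·11+5917584964655→26826851689001, (21,12):411016633391·12+1900842429486→6833042030178, (21,13):61068660380·13+411016633391→1204909218331, (21,14):6302524580·14+61068660380→149304004500, (21,15):452329200·15+6302524580→13087462580, (21,16):22350954·16+452329200→809944464, (21,17):741285·17+22350954→34952799, (21,18):15675·18+741285→1023435, (21,19):190·19+15675→19285, (21,20):1·20+190→210, (21,21):0·21+1→1
@22  (22,1):1·1+0→1, (22,2):1048575·2+1→2097151, (22,3):1742343625·3+1048575→5228079450, (22,4):181509070050·4+1742343625→727778623825, (22,5):3791262568401·5+181509070050→19137821912055, (22,6):26585679462804·6+3791262568401→163305339345225, (22,7):82310957214948·7+26585679462804→602762379967440, (22,8):132511015347084·8+82310957214948→1142399079991620, (22,9):123272476465204·9+132511015347084→1241963303533920, (22,10):71187132291275·10+123272476465204→835143799377954, (22,11):26826851689001·11+71187132291275→366282500870286, (22,12):6833042030178·12+26826851689001→108823356051137, (22,13):1204909218331·13+6833042030178→22496861868481, (22,14):149304004500·14+1204909218331→3295165281331, (22,15):13087462580·15+149304004500→345615943200, (22,16):809944464·16+13087462580→26046574004, (22,17):34952799·17+809944464→1404142047, (22,18):1023435·18+34952799→53374629, (22,19):19285·19+1023435→1389850, (22,20):210·20+19285→23485, (22,21):1·21+210→231, (22,22):0·22+1→1
B_21 = ΣS(21,k) = 1+1048575+1742343625+181509070050+3791262568401+26585679462804+82310957214948+132511015347084+123272476465204+71187132291275+26826851689001+6833042030178+1204909218331+149304004500+13087462580+809944464+34952799+1023435+19285+210+1 = 474869816156751
B_22 = ΣS(22,k) = 1+2097151+5228079450+727778623825+19137821912055+163305339345225+602762379967440+1142399079991620+1241963303533920+835143799377954+366282500870286+108823356051137+22496861868481+3295165281331+345615943200+26046574004+1404142047+53374629+1389850+23485+231+1 = 4506715738447323

474869816156751, 4506715738447323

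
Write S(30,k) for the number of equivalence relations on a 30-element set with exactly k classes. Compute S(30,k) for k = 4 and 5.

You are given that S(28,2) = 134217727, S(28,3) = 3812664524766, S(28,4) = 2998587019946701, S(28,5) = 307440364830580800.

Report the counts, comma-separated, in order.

row 29: T[29][3]=3·3812664524766+134217727=11438127792025  T[29][4]=4·2998587019946701+3812664524766=11998160744311570  T[29][5]=5·307440364830580800+2998587019946701=1540200411172850701
row 30: T[30][4]=4·11998160744311570+11438127792025=48004081105038305  T[30][5]=5·1540200411172850701+11998160744311570=7713000216608565075
Read S(30,4) = 48004081105038305, S(30,5) = 7713000216608565075.

48004081105038305, 7713000216608565075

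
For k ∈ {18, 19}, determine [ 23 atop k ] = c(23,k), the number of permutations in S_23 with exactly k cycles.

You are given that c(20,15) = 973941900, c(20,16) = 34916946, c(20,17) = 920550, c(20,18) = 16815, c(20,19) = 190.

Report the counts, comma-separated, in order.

4546047198, 116896626

i=21: T(21,16)=973941900+20·34916946=1672280820 | T(21,17)=34916946+20·920550=53327946 | T(21,18)=920550+20·16815=1256850 | T(21,19)=16815+20·190=20615
i=22: T(22,17)=1672280820+21·53327946=2792167686 | T(22,18)=53327946+21·1256850=79721796 | T(22,19)=1256850+21·20615=1689765
i=23: T(23,18)=2792167686+22·79721796=4546047198 | T(23,19)=79721796+22·1689765=116896626
Read c(23,18) = 4546047198, c(23,19) = 116896626.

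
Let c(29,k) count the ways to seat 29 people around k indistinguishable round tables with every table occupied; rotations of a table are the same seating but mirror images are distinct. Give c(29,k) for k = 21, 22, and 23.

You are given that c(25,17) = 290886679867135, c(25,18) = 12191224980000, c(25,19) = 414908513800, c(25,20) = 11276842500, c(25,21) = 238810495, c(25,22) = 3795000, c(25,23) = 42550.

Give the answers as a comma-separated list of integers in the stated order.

4285624815406935, 123268226851770, 2918785153245

row 26: T[26][18]=25·12191224980000+290886679867135=595667304367135  T[26][19]=25·414908513800+12191224980000=22563937825000  T[26][20]=25·11276842500+414908513800=696829576300  T[26][21]=25·238810495+11276842500=17247104875  T[26][22]=25·3795000+238810495=333685495  T[26][23]=25·42550+3795000=4858750
row 27: T[27][19]=26·22563937825000+595667304367135=1182329687817135  T[27][20]=26·696829576300+22563937825000=40681506808800  T[27][21]=26·17247104875+696829576300=1145254303050  T[27][22]=26·333685495+17247104875=25922927745  T[27][23]=26·4858750+333685495=460012995
row 28: T[28][20]=27·40681506808800+1182329687817135=2280730371654735  T[28][21]=27·1145254303050+40681506808800=71603372991150  T[28][22]=27·25922927745+1145254303050=1845173352165  T[28][23]=27·460012995+25922927745=38343278610
row 29: T[29][21]=28·71603372991150+2280730371654735=4285624815406935  T[29][22]=28·1845173352165+71603372991150=123268226851770  T[29][23]=28·38343278610+1845173352165=2918785153245
Read c(29,21) = 4285624815406935, c(29,22) = 123268226851770, c(29,23) = 2918785153245.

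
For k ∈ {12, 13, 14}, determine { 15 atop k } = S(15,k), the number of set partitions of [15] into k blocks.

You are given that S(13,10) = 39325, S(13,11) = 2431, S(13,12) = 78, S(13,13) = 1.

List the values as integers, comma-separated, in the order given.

r14: T_14,11=11×2431+39325=66066; T_14,12=12×78+2431=3367; T_14,13=13×1+78=91; T_14,14=14×0+1=1
r15: T_15,12=12×3367+66066=106470; T_15,13=13×91+3367=4550; T_15,14=14×1+91=105
Read S(15,12) = 106470, S(15,13) = 4550, S(15,14) = 105.

106470, 4550, 105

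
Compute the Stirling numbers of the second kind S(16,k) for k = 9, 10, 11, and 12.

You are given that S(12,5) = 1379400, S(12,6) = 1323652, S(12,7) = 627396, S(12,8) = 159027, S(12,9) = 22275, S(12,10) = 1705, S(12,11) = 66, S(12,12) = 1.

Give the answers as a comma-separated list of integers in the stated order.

@13  (13,6):1323652·6+1379400→9321312, (13,7):627396·7+1323652→5715424, (13,8):159027·8+627396→1899612, (13,9):22275·9+159027→359502, (13,10):1705·10+22275→39325, (13,11):66·11+1705→2431, (13,12):1·12+66→78
@14  (14,7):5715424·7+9321312→49329280, (14,8):1899612·8+5715424→20912320, (14,9):359502·9+1899612→5135130, (14,10):39325·10+359502→752752, (14,11):2431·11+39325→66066, (14,12):78·12+2431→3367
@15  (15,8):20912320·8+49329280→216627840, (15,9):5135130·9+20912320→67128490, (15,10):752752·10+5135130→12662650, (15,11):66066·11+752752→1479478, (15,12):3367·12+66066→106470
@16  (16,9):67128490·9+216627840→820784250, (16,10):12662650·10+67128490→193754990, (16,11):1479478·11+12662650→28936908, (16,12):106470·12+1479478→2757118
Read S(16,9) = 820784250, S(16,10) = 193754990, S(16,11) = 28936908, S(16,12) = 2757118.

820784250, 193754990, 28936908, 2757118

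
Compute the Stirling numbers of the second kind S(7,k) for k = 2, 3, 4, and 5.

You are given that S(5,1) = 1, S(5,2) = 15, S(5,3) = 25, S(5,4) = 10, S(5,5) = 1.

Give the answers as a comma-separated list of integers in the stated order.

63, 301, 350, 140

[6] T[6,1]:1*1+0=1 · T[6,2]:2*15+1=31 · T[6,3]:3*25+15=90 · T[6,4]:4*10+25=65 · T[6,5]:5*1+10=15
[7] T[7,2]:2*31+1=63 · T[7,3]:3*90+31=301 · T[7,4]:4*65+90=350 · T[7,5]:5*15+65=140
Read S(7,2) = 63, S(7,3) = 301, S(7,4) = 350, S(7,5) = 140.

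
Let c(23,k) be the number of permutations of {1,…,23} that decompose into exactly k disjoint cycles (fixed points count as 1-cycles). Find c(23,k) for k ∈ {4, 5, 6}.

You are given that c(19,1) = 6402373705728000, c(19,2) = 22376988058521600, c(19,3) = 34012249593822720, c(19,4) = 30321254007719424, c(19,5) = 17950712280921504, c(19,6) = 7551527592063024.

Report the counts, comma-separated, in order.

6548684852703068697600, 4280722865357147142912, 2021687376910682741568

r20: T_20,1=19×6402373705728000+0=121645100408832000; T_20,2=19×22376988058521600+6402373705728000=431565146817638400; T_20,3=19×34012249593822720+22376988058521600=668609730341153280; T_20,4=19×30321254007719424+34012249593822720=610116075740491776; T_20,5=19×17950712280921504+30321254007719424=371384787345228000; T_20,6=19×7551527592063024+17950712280921504=161429736530118960
r21: T_21,2=20×431565146817638400+121645100408832000=8752948036761600000; T_21,3=20×668609730341153280+431565146817638400=13803759753640704000; T_21,4=20×610116075740491776+668609730341153280=12870931245150988800; T_21,5=20×371384787345228000+610116075740491776=8037811822645051776; T_21,6=20×161429736530118960+371384787345228000=3599979517947607200
r22: T_22,3=21×13803759753640704000+8752948036761600000=298631902863216384000; T_22,4=21×12870931245150988800+13803759753640704000=284093315901811468800; T_22,5=21×8037811822645051776+12870931245150988800=181664979520697076096; T_22,6=21×3599979517947607200+8037811822645051776=83637381699544802976
r23: T_23,4=22×284093315901811468800+298631902863216384000=6548684852703068697600; T_23,5=22×181664979520697076096+284093315901811468800=4280722865357147142912; T_23,6=22×83637381699544802976+181664979520697076096=2021687376910682741568
Read c(23,4) = 6548684852703068697600, c(23,5) = 4280722865357147142912, c(23,6) = 2021687376910682741568.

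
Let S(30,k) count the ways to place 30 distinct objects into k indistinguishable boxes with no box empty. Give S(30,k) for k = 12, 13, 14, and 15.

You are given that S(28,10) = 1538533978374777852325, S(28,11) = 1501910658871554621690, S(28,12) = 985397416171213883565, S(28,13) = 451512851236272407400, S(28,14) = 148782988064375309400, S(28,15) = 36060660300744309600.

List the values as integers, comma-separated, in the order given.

r29: T_29,11=11×1501910658871554621690+1538533978374777852325=18059551225961878690915; T_29,12=12×985397416171213883565+1501910658871554621690=13326679652926121224470; T_29,13=13×451512851236272407400+985397416171213883565=6855064482242755179765; T_29,14=14×148782988064375309400+451512851236272407400=2534474684137526739000; T_29,15=15×36060660300744309600+148782988064375309400=689692892575539953400
r30: T_30,12=12×13326679652926121224470+18059551225961878690915=177979707061075333384555; T_30,13=13×6855064482242755179765+13326679652926121224470=102442517922081938561415; T_30,14=14×2534474684137526739000+6855064482242755179765=42337710060168129525765; T_30,15=15×689692892575539953400+2534474684137526739000=12879868072770626040000
Read S(30,12) = 177979707061075333384555, S(30,13) = 102442517922081938561415, S(30,14) = 42337710060168129525765, S(30,15) = 12879868072770626040000.

177979707061075333384555, 102442517922081938561415, 42337710060168129525765, 12879868072770626040000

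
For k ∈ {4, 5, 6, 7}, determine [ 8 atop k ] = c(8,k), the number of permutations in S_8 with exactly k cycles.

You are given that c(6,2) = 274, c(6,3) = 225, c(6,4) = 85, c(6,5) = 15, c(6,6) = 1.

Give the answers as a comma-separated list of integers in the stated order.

@7  (7,3):225·6+274→1624, (7,4):85·6+225→735, (7,5):15·6+85→175, (7,6):1·6+15→21, (7,7):0·6+1→1
@8  (8,4):735·7+1624→6769, (8,5):175·7+735→1960, (8,6):21·7+175→322, (8,7):1·7+21→28
Read c(8,4) = 6769, c(8,5) = 1960, c(8,6) = 322, c(8,7) = 28.

6769, 1960, 322, 28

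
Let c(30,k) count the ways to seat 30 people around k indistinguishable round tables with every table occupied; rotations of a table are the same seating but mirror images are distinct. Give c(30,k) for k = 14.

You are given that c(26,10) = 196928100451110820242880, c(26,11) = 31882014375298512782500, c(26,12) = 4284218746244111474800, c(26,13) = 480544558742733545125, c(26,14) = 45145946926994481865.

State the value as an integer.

88776380550648116217781890

r27: T_27,11=26×31882014375298512782500+196928100451110820242880=1025860474208872152587880; T_27,12=26×4284218746244111474800+31882014375298512782500=143271701777645411127300; T_27,13=26×480544558742733545125+4284218746244111474800=16778377273555183648050; T_27,14=26×45145946926994481865+480544558742733545125=1654339178844590073615
r28: T_28,12=27×143271701777645411127300+1025860474208872152587880=4894196422205298253024980; T_28,13=27×16778377273555183648050+143271701777645411127300=596287888163635369624650; T_28,14=27×1654339178844590073615+16778377273555183648050=61445535102359115635655
r29: T_29,13=28×596287888163635369624650+4894196422205298253024980=21590257290787088602515180; T_29,14=28×61445535102359115635655+596287888163635369624650=2316762871029690607422990
r30: T_30,14=29×2316762871029690607422990+21590257290787088602515180=88776380550648116217781890
Read c(30,14) = 88776380550648116217781890.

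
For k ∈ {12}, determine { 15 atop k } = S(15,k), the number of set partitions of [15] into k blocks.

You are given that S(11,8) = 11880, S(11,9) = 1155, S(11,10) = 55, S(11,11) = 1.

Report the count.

106470

@12  (12,9):1155·9+11880→22275, (12,10):55·10+1155→1705, (12,11):1·11+55→66, (12,12):0·12+1→1
@13  (13,10):1705·10+22275→39325, (13,11):66·11+1705→2431, (13,12):1·12+66→78
@14  (14,11):2431·11+39325→66066, (14,12):78·12+2431→3367
@15  (15,12):3367·12+66066→106470
Read S(15,12) = 106470.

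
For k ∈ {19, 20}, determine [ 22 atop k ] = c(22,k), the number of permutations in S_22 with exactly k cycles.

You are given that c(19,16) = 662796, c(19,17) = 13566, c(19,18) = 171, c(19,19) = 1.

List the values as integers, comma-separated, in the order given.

row 20: T[20][17]=19·13566+662796=920550  T[20][18]=19·171+13566=16815  T[20][19]=19·1+171=190  T[20][20]=19·0+1=1
row 21: T[21][18]=20·16815+920550=1256850  T[21][19]=20·190+16815=20615  T[21][20]=20·1+190=210
row 22: T[22][19]=21·20615+1256850=1689765  T[22][20]=21·210+20615=25025
Read c(22,19) = 1689765, c(22,20) = 25025.

1689765, 25025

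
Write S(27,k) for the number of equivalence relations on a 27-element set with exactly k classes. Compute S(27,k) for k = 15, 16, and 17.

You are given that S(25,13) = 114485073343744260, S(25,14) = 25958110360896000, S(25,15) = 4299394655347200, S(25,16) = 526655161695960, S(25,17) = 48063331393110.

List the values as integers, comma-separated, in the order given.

i=26: T(26,14)=114485073343744260+14·25958110360896000=477898618396288260 | T(26,15)=25958110360896000+15·4299394655347200=90449030191104000 | T(26,16)=4299394655347200+16·526655161695960=12725877242482560 | T(26,17)=526655161695960+17·48063331393110=1343731795378830
i=27: T(27,15)=477898618396288260+15·90449030191104000=1834634071262848260 | T(27,16)=90449030191104000+16·12725877242482560=294063066070824960 | T(27,17)=12725877242482560+17·1343731795378830=35569317763922670
Read S(27,15) = 1834634071262848260, S(27,16) = 294063066070824960, S(27,17) = 35569317763922670.

1834634071262848260, 294063066070824960, 35569317763922670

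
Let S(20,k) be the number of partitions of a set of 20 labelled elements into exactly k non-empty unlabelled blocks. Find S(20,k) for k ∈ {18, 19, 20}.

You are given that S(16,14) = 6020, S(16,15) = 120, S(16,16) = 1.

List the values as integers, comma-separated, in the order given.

15675, 190, 1

[17] T[17,15]:15*120+6020=7820 · T[17,16]:16*1+120=136 · T[17,17]:17*0+1=1
[18] T[18,16]:16*136+7820=9996 · T[18,17]:17*1+136=153 · T[18,18]:18*0+1=1
[19] T[19,17]:17*153+9996=12597 · T[19,18]:18*1+153=171 · T[19,19]:19*0+1=1
[20] T[20,18]:18*171+12597=15675 · T[20,19]:19*1+171=190 · T[20,20]:20*0+1=1
Read S(20,18) = 15675, S(20,19) = 190, S(20,20) = 1.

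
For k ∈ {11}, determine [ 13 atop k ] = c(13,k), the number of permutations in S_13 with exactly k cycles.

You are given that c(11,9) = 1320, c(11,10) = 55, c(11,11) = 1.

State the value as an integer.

2717

row 12: T[12][10]=11·55+1320=1925  T[12][11]=11·1+55=66
row 13: T[13][11]=12·66+1925=2717
Read c(13,11) = 2717.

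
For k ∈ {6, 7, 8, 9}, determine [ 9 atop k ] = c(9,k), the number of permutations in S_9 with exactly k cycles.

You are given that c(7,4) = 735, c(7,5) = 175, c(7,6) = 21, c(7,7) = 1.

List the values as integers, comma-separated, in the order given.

4536, 546, 36, 1

r8: T_8,5=7×175+735=1960; T_8,6=7×21+175=322; T_8,7=7×1+21=28; T_8,8=7×0+1=1
r9: T_9,6=8×322+1960=4536; T_9,7=8×28+322=546; T_9,8=8×1+28=36; T_9,9=8×0+1=1
Read c(9,6) = 4536, c(9,7) = 546, c(9,8) = 36, c(9,9) = 1.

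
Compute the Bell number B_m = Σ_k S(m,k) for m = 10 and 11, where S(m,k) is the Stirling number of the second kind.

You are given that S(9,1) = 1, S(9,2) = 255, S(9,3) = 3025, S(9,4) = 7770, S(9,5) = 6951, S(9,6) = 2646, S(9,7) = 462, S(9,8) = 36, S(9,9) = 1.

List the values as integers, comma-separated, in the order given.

115975, 678570

i=10: T(10,1)=0+1·1=1 | T(10,2)=1+2·255=511 | T(10,3)=255+3·3025=9330 | T(10,4)=3025+4·7770=34105 | T(10,5)=7770+5·6951=42525 | T(10,6)=6951+6·2646=22827 | T(10,7)=2646+7·462=5880 | T(10,8)=462+8·36=750 | T(10,9)=36+9·1=45 | T(10,10)=1+10·0=1
i=11: T(11,1)=0+1·1=1 | T(11,2)=1+2·511=1023 | T(11,3)=511+3·9330=28501 | T(11,4)=9330+4·34105=145750 | T(11,5)=34105+5·42525=246730 | T(11,6)=42525+6·22827=179487 | T(11,7)=22827+7·5880=63987 | T(11,8)=5880+8·750=11880 | T(11,9)=750+9·45=1155 | T(11,10)=45+10·1=55 | T(11,11)=1+11·0=1
B_10 = ΣS(10,k) = 1+511+9330+34105+42525+22827+5880+750+45+1 = 115975
B_11 = ΣS(11,k) = 1+1023+28501+145750+246730+179487+63987+11880+1155+55+1 = 678570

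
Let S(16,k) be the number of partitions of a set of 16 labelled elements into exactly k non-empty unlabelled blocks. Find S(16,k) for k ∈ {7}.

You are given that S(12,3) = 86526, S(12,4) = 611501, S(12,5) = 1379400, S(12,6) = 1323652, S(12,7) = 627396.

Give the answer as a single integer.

3281882604

i=13: T(13,4)=86526+4·611501=2532530 | T(13,5)=611501+5·1379400=7508501 | T(13,6)=1379400+6·1323652=9321312 | T(13,7)=1323652+7·627396=5715424
i=14: T(14,5)=2532530+5·7508501=40075035 | T(14,6)=7508501+6·9321312=63436373 | T(14,7)=9321312+7·5715424=49329280
i=15: T(15,6)=40075035+6·63436373=420693273 | T(15,7)=63436373+7·49329280=408741333
i=16: T(16,7)=420693273+7·408741333=3281882604
Read S(16,7) = 3281882604.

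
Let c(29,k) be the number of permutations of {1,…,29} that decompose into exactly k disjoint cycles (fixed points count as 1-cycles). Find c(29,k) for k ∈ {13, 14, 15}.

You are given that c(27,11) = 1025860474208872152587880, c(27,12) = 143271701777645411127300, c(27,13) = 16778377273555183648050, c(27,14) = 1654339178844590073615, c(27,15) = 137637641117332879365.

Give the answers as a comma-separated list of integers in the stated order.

r28: T_28,12=27×143271701777645411127300+1025860474208872152587880=4894196422205298253024980; T_28,13=27×16778377273555183648050+143271701777645411127300=596287888163635369624650; T_28,14=27×1654339178844590073615+16778377273555183648050=61445535102359115635655; T_28,15=27×137637641117332879365+1654339178844590073615=5370555489012577816470
r29: T_29,13=28×596287888163635369624650+4894196422205298253024980=21590257290787088602515180; T_29,14=28×61445535102359115635655+596287888163635369624650=2316762871029690607422990; T_29,15=28×5370555489012577816470+61445535102359115635655=211821088794711294496815
Read c(29,13) = 21590257290787088602515180, c(29,14) = 2316762871029690607422990, c(29,15) = 211821088794711294496815.

21590257290787088602515180, 2316762871029690607422990, 211821088794711294496815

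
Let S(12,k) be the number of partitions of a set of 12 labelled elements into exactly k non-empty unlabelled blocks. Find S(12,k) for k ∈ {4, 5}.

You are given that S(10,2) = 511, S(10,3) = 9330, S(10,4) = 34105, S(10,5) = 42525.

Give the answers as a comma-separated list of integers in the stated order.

@11  (11,3):9330·3+511→28501, (11,4):34105·4+9330→145750, (11,5):42525·5+34105→246730
@12  (12,4):145750·4+28501→611501, (12,5):246730·5+145750→1379400
Read S(12,4) = 611501, S(12,5) = 1379400.

611501, 1379400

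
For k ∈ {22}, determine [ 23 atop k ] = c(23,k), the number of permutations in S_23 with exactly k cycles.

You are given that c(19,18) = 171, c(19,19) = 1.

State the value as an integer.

@20  (20,19):1·19+171→190, (20,20):0·19+1→1
@21  (21,20):1·20+190→210, (21,21):0·20+1→1
@22  (22,21):1·21+210→231, (22,22):0·21+1→1
@23  (23,22):1·22+231→253
Read c(23,22) = 253.

253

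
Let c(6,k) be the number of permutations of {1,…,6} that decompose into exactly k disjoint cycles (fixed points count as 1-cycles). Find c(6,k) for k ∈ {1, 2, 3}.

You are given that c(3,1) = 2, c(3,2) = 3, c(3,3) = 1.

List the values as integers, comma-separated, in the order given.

r4: T_4,1=3×2+0=6; T_4,2=3×3+2=11; T_4,3=3×1+3=6
r5: T_5,1=4×6+0=24; T_5,2=4×11+6=50; T_5,3=4×6+11=35
r6: T_6,1=5×24+0=120; T_6,2=5×50+24=274; T_6,3=5×35+50=225
Read c(6,1) = 120, c(6,2) = 274, c(6,3) = 225.

120, 274, 225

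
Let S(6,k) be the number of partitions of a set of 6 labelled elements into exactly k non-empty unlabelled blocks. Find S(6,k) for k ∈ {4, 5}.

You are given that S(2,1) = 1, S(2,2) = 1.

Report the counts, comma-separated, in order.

[3] T[3,1]:1*1+0=1 · T[3,2]:2*1+1=3 · T[3,3]:3*0+1=1
[4] T[4,2]:2*3+1=7 · T[4,3]:3*1+3=6 · T[4,4]:4*0+1=1
[5] T[5,3]:3*6+7=25 · T[5,4]:4*1+6=10 · T[5,5]:5*0+1=1
[6] T[6,4]:4*10+25=65 · T[6,5]:5*1+10=15
Read S(6,4) = 65, S(6,5) = 15.

65, 15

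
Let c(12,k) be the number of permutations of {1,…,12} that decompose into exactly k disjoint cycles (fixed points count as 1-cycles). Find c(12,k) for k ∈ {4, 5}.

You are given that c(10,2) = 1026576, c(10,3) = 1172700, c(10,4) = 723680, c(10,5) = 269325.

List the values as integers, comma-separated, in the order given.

[11] T[11,3]:10*1172700+1026576=12753576 · T[11,4]:10*723680+1172700=8409500 · T[11,5]:10*269325+723680=3416930
[12] T[12,4]:11*8409500+12753576=105258076 · T[12,5]:11*3416930+8409500=45995730
Read c(12,4) = 105258076, c(12,5) = 45995730.

105258076, 45995730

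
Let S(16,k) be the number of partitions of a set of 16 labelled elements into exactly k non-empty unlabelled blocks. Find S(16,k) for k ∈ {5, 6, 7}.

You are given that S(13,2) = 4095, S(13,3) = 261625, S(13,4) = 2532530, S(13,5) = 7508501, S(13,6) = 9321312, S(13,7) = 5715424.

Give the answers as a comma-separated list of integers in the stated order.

1096190550, 2734926558, 3281882604

r14: T_14,3=3×261625+4095=788970; T_14,4=4×2532530+261625=10391745; T_14,5=5×7508501+2532530=40075035; T_14,6=6×9321312+7508501=63436373; T_14,7=7×5715424+9321312=49329280
r15: T_15,4=4×10391745+788970=42355950; T_15,5=5×40075035+10391745=210766920; T_15,6=6×63436373+40075035=420693273; T_15,7=7×49329280+63436373=408741333
r16: T_16,5=5×210766920+42355950=1096190550; T_16,6=6×420693273+210766920=2734926558; T_16,7=7×408741333+420693273=3281882604
Read S(16,5) = 1096190550, S(16,6) = 2734926558, S(16,7) = 3281882604.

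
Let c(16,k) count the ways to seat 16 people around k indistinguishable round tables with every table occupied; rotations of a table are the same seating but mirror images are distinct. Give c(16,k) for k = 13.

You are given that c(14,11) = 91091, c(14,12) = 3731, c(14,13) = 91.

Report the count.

218400

r15: T_15,12=14×3731+91091=143325; T_15,13=14×91+3731=5005
r16: T_16,13=15×5005+143325=218400
Read c(16,13) = 218400.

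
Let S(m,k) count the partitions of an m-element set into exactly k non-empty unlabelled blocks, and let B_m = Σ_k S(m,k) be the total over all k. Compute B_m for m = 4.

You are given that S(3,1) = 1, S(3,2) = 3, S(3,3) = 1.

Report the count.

15

row 4: T[4][1]=1·1+0=1  T[4][2]=2·3+1=7  T[4][3]=3·1+3=6  T[4][4]=4·0+1=1
B_4 = ΣS(4,k) = 1+7+6+1 = 15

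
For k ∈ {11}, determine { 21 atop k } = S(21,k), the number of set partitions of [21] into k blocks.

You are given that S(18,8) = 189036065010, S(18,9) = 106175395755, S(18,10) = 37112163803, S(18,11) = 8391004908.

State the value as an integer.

@19  (19,9):106175395755·9+189036065010→1144614626805, (19,10):37112163803·10+106175395755→477297033785, (19,11):8391004908·11+37112163803→129413217791
@20  (20,10):477297033785·10+1144614626805→5917584964655, (20,11):129413217791·11+477297033785→1900842429486
@21  (21,11):1900842429486·11+5917584964655→26826851689001
Read S(21,11) = 26826851689001.

26826851689001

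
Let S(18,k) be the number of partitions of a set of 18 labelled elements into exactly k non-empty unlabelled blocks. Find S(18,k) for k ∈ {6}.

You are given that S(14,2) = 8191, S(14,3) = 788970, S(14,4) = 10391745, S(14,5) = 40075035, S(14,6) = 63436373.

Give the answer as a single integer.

i=15: T(15,3)=8191+3·788970=2375101 | T(15,4)=788970+4·10391745=42355950 | T(15,5)=10391745+5·40075035=210766920 | T(15,6)=40075035+6·63436373=420693273
i=16: T(16,4)=2375101+4·42355950=171798901 | T(16,5)=42355950+5·210766920=1096190550 | T(16,6)=210766920+6·420693273=2734926558
i=17: T(17,5)=171798901+5·1096190550=5652751651 | T(17,6)=1096190550+6·2734926558=17505749898
i=18: T(18,6)=5652751651+6·17505749898=110687251039
Read S(18,6) = 110687251039.

110687251039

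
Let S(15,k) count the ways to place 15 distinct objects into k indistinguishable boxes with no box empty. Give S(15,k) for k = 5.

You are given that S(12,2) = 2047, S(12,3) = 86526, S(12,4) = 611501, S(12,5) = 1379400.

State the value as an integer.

row 13: T[13][3]=3·86526+2047=261625  T[13][4]=4·611501+86526=2532530  T[13][5]=5·1379400+611501=7508501
row 14: T[14][4]=4·2532530+261625=10391745  T[14][5]=5·7508501+2532530=40075035
row 15: T[15][5]=5·40075035+10391745=210766920
Read S(15,5) = 210766920.

210766920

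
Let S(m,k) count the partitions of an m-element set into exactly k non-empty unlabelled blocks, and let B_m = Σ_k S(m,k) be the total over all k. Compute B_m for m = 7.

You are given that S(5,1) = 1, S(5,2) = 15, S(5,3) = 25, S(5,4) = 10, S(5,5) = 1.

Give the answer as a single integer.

i=6: T(6,1)=0+1·1=1 | T(6,2)=1+2·15=31 | T(6,3)=15+3·25=90 | T(6,4)=25+4·10=65 | T(6,5)=10+5·1=15 | T(6,6)=1+6·0=1
i=7: T(7,1)=0+1·1=1 | T(7,2)=1+2·31=63 | T(7,3)=31+3·90=301 | T(7,4)=90+4·65=350 | T(7,5)=65+5·15=140 | T(7,6)=15+6·1=21 | T(7,7)=1+7·0=1
B_7 = ΣS(7,k) = 1+63+301+350+140+21+1 = 877

877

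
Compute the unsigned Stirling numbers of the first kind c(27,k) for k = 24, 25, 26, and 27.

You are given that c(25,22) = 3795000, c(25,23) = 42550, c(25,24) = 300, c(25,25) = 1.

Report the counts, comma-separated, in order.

row 26: T[26][23]=25·42550+3795000=4858750  T[26][24]=25·300+42550=50050  T[26][25]=25·1+300=325  T[26][26]=25·0+1=1
row 27: T[27][24]=26·50050+4858750=6160050  T[27][25]=26·325+50050=58500  T[27][26]=26·1+325=351  T[27][27]=26·0+1=1
Read c(27,24) = 6160050, c(27,25) = 58500, c(27,26) = 351, c(27,27) = 1.

6160050, 58500, 351, 1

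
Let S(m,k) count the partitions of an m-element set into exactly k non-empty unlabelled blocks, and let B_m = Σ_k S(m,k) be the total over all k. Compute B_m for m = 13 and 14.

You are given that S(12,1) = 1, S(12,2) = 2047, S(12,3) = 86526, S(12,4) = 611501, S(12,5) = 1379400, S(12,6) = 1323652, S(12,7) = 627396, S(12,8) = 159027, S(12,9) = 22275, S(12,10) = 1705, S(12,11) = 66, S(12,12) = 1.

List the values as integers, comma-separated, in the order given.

[13] T[13,1]:1*1+0=1 · T[13,2]:2*2047+1=4095 · T[13,3]:3*86526+2047=261625 · T[13,4]:4*611501+86526=2532530 · T[13,5]:5*1379400+611501=7508501 · T[13,6]:6*1323652+1379400=9321312 · T[13,7]:7*627396+1323652=5715424 · T[13,8]:8*159027+627396=1899612 · T[13,9]:9*22275+159027=359502 · T[13,10]:10*1705+22275=39325 · T[13,11]:11*66+1705=2431 · T[13,12]:12*1+66=78 · T[13,13]:13*0+1=1
[14] T[14,1]:1*1+0=1 · T[14,2]:2*4095+1=8191 · T[14,3]:3*261625+4095=788970 · T[14,4]:4*2532530+261625=10391745 · T[14,5]:5*7508501+2532530=40075035 · T[14,6]:6*9321312+7508501=63436373 · T[14,7]:7*5715424+9321312=49329280 · T[14,8]:8*1899612+5715424=20912320 · T[14,9]:9*359502+1899612=5135130 · T[14,10]:10*39325+359502=752752 · T[14,11]:11*2431+39325=66066 · T[14,12]:12*78+2431=3367 · T[14,13]:13*1+78=91 · T[14,14]:14*0+1=1
B_13 = ΣS(13,k) = 1+4095+261625+2532530+7508501+9321312+5715424+1899612+359502+39325+2431+78+1 = 27644437
B_14 = ΣS(14,k) = 1+8191+788970+10391745+40075035+63436373+49329280+20912320+5135130+752752+66066+3367+91+1 = 190899322

27644437, 190899322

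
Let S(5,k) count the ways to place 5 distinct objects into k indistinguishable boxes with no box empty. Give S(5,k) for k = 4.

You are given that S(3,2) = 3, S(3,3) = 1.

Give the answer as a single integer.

10

i=4: T(4,3)=3+3·1=6 | T(4,4)=1+4·0=1
i=5: T(5,4)=6+4·1=10
Read S(5,4) = 10.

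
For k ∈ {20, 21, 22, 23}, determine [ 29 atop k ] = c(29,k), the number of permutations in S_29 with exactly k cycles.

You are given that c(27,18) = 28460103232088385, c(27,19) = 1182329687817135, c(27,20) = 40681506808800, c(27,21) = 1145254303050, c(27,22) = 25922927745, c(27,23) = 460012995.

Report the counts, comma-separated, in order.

124243455209483610, 4285624815406935, 123268226851770, 2918785153245

i=28: T(28,19)=28460103232088385+27·1182329687817135=60383004803151030 | T(28,20)=1182329687817135+27·40681506808800=2280730371654735 | T(28,21)=40681506808800+27·1145254303050=71603372991150 | T(28,22)=1145254303050+27·25922927745=1845173352165 | T(28,23)=25922927745+27·460012995=38343278610
i=29: T(29,20)=60383004803151030+28·2280730371654735=124243455209483610 | T(29,21)=2280730371654735+28·71603372991150=4285624815406935 | T(29,22)=71603372991150+28·1845173352165=123268226851770 | T(29,23)=1845173352165+28·38343278610=2918785153245
Read c(29,20) = 124243455209483610, c(29,21) = 4285624815406935, c(29,22) = 123268226851770, c(29,23) = 2918785153245.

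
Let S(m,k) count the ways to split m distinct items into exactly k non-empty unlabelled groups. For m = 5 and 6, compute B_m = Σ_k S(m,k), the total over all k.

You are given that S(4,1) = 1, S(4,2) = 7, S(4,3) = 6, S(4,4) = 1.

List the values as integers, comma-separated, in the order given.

52, 203

r5: T_5,1=1×1+0=1; T_5,2=2×7+1=15; T_5,3=3×6+7=25; T_5,4=4×1+6=10; T_5,5=5×0+1=1
r6: T_6,1=1×1+0=1; T_6,2=2×15+1=31; T_6,3=3×25+15=90; T_6,4=4×10+25=65; T_6,5=5×1+10=15; T_6,6=6×0+1=1
B_5 = ΣS(5,k) = 1+15+25+10+1 = 52
B_6 = ΣS(6,k) = 1+31+90+65+15+1 = 203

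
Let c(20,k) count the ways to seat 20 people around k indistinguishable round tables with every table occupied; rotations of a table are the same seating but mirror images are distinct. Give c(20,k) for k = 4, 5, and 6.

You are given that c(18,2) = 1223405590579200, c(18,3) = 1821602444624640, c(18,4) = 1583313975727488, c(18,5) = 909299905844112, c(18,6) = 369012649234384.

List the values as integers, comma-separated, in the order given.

r19: T_19,3=18×1821602444624640+1223405590579200=34012249593822720; T_19,4=18×1583313975727488+1821602444624640=30321254007719424; T_19,5=18×909299905844112+1583313975727488=17950712280921504; T_19,6=18×369012649234384+909299905844112=7551527592063024
r20: T_20,4=19×30321254007719424+34012249593822720=610116075740491776; T_20,5=19×17950712280921504+30321254007719424=371384787345228000; T_20,6=19×7551527592063024+17950712280921504=161429736530118960
Read c(20,4) = 610116075740491776, c(20,5) = 371384787345228000, c(20,6) = 161429736530118960.

610116075740491776, 371384787345228000, 161429736530118960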